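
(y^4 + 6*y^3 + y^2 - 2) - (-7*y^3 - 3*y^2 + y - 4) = y^4 + 13*y^3 + 4*y^2 - y + 2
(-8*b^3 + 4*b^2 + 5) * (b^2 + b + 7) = -8*b^5 - 4*b^4 - 52*b^3 + 33*b^2 + 5*b + 35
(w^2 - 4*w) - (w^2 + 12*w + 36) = -16*w - 36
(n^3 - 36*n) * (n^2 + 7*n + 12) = n^5 + 7*n^4 - 24*n^3 - 252*n^2 - 432*n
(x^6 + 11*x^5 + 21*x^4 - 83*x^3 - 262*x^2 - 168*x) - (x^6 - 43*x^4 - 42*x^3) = 11*x^5 + 64*x^4 - 41*x^3 - 262*x^2 - 168*x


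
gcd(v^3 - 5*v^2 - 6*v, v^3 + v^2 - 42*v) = v^2 - 6*v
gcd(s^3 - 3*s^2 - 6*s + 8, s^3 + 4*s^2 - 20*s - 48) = s^2 - 2*s - 8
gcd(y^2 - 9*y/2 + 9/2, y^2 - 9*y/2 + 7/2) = 1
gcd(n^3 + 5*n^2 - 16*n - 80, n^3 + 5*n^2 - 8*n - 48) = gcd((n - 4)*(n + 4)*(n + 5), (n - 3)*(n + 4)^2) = n + 4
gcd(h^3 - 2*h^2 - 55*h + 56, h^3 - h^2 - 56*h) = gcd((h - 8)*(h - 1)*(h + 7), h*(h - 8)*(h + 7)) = h^2 - h - 56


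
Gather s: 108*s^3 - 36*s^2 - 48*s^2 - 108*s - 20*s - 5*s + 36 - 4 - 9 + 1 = 108*s^3 - 84*s^2 - 133*s + 24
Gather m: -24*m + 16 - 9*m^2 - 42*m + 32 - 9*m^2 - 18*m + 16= -18*m^2 - 84*m + 64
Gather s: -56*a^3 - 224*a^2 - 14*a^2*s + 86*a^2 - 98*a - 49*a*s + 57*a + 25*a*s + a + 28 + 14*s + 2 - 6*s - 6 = -56*a^3 - 138*a^2 - 40*a + s*(-14*a^2 - 24*a + 8) + 24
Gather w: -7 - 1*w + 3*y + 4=-w + 3*y - 3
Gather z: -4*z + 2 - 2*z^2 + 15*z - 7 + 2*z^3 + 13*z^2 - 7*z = 2*z^3 + 11*z^2 + 4*z - 5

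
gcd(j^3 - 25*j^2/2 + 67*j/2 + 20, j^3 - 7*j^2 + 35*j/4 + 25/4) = j^2 - 9*j/2 - 5/2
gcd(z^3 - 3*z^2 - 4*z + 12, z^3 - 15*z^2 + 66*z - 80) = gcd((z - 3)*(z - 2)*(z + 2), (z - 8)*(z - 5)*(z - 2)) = z - 2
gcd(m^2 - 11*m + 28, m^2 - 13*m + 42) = m - 7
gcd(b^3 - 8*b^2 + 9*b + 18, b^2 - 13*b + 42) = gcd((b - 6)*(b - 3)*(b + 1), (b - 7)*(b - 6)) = b - 6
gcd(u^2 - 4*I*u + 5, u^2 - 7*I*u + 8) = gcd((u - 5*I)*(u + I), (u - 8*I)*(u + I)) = u + I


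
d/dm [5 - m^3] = -3*m^2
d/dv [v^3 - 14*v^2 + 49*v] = 3*v^2 - 28*v + 49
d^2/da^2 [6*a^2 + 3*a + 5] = 12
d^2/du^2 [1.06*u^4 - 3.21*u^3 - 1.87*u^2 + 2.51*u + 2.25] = 12.72*u^2 - 19.26*u - 3.74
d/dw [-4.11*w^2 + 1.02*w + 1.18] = 1.02 - 8.22*w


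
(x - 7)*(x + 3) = x^2 - 4*x - 21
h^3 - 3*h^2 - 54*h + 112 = (h - 8)*(h - 2)*(h + 7)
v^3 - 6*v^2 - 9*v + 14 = (v - 7)*(v - 1)*(v + 2)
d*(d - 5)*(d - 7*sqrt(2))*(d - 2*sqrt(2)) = d^4 - 9*sqrt(2)*d^3 - 5*d^3 + 28*d^2 + 45*sqrt(2)*d^2 - 140*d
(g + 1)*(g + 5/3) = g^2 + 8*g/3 + 5/3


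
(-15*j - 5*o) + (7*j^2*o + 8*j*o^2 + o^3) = 7*j^2*o + 8*j*o^2 - 15*j + o^3 - 5*o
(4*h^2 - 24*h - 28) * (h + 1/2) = 4*h^3 - 22*h^2 - 40*h - 14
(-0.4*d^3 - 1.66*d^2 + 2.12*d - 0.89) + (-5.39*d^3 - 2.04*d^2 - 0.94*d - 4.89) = -5.79*d^3 - 3.7*d^2 + 1.18*d - 5.78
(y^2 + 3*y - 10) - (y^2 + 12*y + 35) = -9*y - 45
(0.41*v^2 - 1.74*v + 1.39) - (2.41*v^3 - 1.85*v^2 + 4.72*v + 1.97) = -2.41*v^3 + 2.26*v^2 - 6.46*v - 0.58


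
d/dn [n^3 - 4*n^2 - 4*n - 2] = 3*n^2 - 8*n - 4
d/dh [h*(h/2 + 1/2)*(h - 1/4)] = 3*h^2/2 + 3*h/4 - 1/8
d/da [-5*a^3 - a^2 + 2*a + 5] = -15*a^2 - 2*a + 2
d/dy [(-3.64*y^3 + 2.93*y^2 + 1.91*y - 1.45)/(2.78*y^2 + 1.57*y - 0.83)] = (-10.1192*y^4 - 11.4296*y^3 + 8.3539*y^2 + 3.1982*y + 0.6912)/(7.7284*y^4 + 8.7292*y^3 - 2.1499*y^2 - 2.6062*y + 0.6889)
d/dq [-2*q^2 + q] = 1 - 4*q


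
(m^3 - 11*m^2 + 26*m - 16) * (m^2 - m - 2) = m^5 - 12*m^4 + 35*m^3 - 20*m^2 - 36*m + 32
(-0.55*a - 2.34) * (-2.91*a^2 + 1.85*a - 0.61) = 1.6005*a^3 + 5.7919*a^2 - 3.9935*a + 1.4274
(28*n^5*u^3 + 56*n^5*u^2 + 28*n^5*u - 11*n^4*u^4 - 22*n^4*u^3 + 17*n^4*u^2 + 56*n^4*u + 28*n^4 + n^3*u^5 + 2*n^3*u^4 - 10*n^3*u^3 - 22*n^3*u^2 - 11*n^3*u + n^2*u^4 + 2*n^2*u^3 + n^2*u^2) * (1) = 28*n^5*u^3 + 56*n^5*u^2 + 28*n^5*u - 11*n^4*u^4 - 22*n^4*u^3 + 17*n^4*u^2 + 56*n^4*u + 28*n^4 + n^3*u^5 + 2*n^3*u^4 - 10*n^3*u^3 - 22*n^3*u^2 - 11*n^3*u + n^2*u^4 + 2*n^2*u^3 + n^2*u^2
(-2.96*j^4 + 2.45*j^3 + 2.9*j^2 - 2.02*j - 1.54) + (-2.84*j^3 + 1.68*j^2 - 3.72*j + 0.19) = -2.96*j^4 - 0.39*j^3 + 4.58*j^2 - 5.74*j - 1.35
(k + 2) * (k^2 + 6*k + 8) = k^3 + 8*k^2 + 20*k + 16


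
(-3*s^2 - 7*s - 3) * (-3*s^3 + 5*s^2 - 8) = 9*s^5 + 6*s^4 - 26*s^3 + 9*s^2 + 56*s + 24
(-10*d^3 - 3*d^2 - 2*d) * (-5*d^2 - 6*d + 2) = 50*d^5 + 75*d^4 + 8*d^3 + 6*d^2 - 4*d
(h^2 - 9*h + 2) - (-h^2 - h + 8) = 2*h^2 - 8*h - 6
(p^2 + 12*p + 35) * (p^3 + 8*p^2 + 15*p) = p^5 + 20*p^4 + 146*p^3 + 460*p^2 + 525*p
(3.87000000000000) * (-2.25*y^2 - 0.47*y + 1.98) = -8.7075*y^2 - 1.8189*y + 7.6626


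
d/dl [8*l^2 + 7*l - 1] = 16*l + 7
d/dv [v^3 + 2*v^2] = v*(3*v + 4)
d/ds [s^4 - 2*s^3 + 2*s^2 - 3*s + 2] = 4*s^3 - 6*s^2 + 4*s - 3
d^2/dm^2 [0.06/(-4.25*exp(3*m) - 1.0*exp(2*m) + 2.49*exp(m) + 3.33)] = ((2.295*exp(2*m) + 0.24*exp(m) - 0.1494)*(4.25*exp(3*m) + 1.0*exp(2*m) - 2.49*exp(m) - 3.33) - 0.06*(12.75*exp(2*m) + 2.0*exp(m) - 2.49)*(25.5*exp(2*m) + 4.0*exp(m) - 4.98)*exp(m))*exp(m)/(4.25*exp(3*m) + 1.0*exp(2*m) - 2.49*exp(m) - 3.33)^3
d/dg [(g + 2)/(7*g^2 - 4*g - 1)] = 7*(-g^2 - 4*g + 1)/(49*g^4 - 56*g^3 + 2*g^2 + 8*g + 1)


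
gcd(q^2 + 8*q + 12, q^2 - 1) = 1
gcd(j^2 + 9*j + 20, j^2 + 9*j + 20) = j^2 + 9*j + 20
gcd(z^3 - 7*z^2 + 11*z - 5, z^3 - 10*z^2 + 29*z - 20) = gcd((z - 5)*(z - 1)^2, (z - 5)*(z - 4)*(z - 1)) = z^2 - 6*z + 5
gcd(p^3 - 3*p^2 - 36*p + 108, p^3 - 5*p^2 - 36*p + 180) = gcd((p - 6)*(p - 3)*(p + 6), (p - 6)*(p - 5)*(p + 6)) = p^2 - 36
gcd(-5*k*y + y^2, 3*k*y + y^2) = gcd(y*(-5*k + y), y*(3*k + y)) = y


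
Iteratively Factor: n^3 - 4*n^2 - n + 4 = (n + 1)*(n^2 - 5*n + 4) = (n - 1)*(n + 1)*(n - 4)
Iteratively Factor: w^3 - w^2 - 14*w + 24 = (w - 3)*(w^2 + 2*w - 8) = (w - 3)*(w - 2)*(w + 4)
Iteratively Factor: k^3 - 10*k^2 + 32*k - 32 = (k - 4)*(k^2 - 6*k + 8) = (k - 4)^2*(k - 2)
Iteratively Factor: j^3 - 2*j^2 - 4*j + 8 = (j - 2)*(j^2 - 4) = (j - 2)*(j + 2)*(j - 2)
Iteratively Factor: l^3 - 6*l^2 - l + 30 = (l - 5)*(l^2 - l - 6) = (l - 5)*(l + 2)*(l - 3)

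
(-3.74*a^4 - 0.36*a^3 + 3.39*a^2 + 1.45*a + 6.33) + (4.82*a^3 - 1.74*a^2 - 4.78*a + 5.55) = -3.74*a^4 + 4.46*a^3 + 1.65*a^2 - 3.33*a + 11.88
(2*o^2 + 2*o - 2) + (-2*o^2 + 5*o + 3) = 7*o + 1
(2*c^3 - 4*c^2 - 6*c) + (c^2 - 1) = 2*c^3 - 3*c^2 - 6*c - 1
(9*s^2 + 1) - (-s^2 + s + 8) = 10*s^2 - s - 7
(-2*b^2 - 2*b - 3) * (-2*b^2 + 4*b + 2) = 4*b^4 - 4*b^3 - 6*b^2 - 16*b - 6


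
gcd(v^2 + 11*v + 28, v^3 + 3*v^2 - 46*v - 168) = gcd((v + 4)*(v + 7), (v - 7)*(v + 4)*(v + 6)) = v + 4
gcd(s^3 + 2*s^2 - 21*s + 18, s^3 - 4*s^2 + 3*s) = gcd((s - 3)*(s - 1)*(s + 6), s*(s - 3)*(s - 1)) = s^2 - 4*s + 3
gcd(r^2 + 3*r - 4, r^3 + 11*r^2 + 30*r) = 1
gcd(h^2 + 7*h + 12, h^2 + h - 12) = h + 4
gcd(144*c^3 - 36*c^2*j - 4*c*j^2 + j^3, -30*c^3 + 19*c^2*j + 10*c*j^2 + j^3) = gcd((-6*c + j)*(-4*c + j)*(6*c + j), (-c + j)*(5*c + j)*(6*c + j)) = 6*c + j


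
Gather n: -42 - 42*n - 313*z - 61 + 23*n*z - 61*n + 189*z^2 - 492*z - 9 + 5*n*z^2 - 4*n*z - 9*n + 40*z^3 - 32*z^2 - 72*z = n*(5*z^2 + 19*z - 112) + 40*z^3 + 157*z^2 - 877*z - 112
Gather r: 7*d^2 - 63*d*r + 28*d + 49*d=7*d^2 - 63*d*r + 77*d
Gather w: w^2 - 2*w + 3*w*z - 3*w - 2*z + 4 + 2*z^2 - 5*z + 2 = w^2 + w*(3*z - 5) + 2*z^2 - 7*z + 6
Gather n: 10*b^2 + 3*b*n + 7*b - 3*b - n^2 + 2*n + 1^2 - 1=10*b^2 + 4*b - n^2 + n*(3*b + 2)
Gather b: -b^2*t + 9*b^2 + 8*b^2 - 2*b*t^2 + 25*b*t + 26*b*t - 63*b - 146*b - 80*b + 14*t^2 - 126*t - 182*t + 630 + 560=b^2*(17 - t) + b*(-2*t^2 + 51*t - 289) + 14*t^2 - 308*t + 1190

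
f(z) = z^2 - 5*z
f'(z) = 2*z - 5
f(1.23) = -4.64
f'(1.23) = -2.54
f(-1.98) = 13.82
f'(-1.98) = -8.96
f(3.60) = -5.04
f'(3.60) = 2.20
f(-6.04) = 66.68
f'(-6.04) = -17.08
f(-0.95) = 5.65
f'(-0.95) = -6.90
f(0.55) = -2.45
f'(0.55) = -3.90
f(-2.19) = 15.75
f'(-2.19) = -9.38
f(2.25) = -6.19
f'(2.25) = -0.50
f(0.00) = 0.00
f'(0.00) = -5.00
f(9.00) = 36.00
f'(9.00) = 13.00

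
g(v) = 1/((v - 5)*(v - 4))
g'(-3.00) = 0.00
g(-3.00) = 0.02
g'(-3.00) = 0.00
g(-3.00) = 0.02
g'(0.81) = 0.04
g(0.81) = 0.07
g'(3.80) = 24.31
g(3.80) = 4.17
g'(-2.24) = 0.01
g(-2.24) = 0.02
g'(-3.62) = 0.00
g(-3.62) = 0.02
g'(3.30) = 1.69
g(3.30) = 0.84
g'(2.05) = 0.15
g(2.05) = 0.17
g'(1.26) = 0.06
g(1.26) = 0.10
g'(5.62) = -2.22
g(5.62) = 1.00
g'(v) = -1/((v - 5)*(v - 4)^2) - 1/((v - 5)^2*(v - 4)) = (9 - 2*v)/(v^4 - 18*v^3 + 121*v^2 - 360*v + 400)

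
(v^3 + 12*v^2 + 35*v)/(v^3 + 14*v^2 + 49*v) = (v + 5)/(v + 7)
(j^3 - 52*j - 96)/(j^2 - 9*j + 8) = (j^2 + 8*j + 12)/(j - 1)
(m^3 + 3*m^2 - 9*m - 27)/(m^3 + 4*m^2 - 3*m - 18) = (m - 3)/(m - 2)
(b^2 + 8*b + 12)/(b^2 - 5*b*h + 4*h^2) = (b^2 + 8*b + 12)/(b^2 - 5*b*h + 4*h^2)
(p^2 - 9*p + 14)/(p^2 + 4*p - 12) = (p - 7)/(p + 6)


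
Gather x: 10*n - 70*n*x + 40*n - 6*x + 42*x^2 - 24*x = 50*n + 42*x^2 + x*(-70*n - 30)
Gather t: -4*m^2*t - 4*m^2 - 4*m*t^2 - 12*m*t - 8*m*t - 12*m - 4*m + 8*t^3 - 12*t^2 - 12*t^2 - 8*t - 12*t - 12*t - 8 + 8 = -4*m^2 - 16*m + 8*t^3 + t^2*(-4*m - 24) + t*(-4*m^2 - 20*m - 32)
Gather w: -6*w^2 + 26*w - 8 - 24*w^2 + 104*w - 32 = -30*w^2 + 130*w - 40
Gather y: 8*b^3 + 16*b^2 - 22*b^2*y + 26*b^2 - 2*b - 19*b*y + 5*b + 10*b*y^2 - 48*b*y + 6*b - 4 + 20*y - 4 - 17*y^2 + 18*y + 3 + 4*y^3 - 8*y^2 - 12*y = 8*b^3 + 42*b^2 + 9*b + 4*y^3 + y^2*(10*b - 25) + y*(-22*b^2 - 67*b + 26) - 5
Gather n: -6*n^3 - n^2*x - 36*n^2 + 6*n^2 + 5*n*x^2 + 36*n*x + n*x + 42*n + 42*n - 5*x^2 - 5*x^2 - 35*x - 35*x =-6*n^3 + n^2*(-x - 30) + n*(5*x^2 + 37*x + 84) - 10*x^2 - 70*x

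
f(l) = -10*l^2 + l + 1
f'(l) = 1 - 20*l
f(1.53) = -20.88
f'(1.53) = -29.60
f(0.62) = -2.22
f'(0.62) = -11.40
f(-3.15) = -101.38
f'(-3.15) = 64.00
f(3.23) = -100.10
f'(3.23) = -63.60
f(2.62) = -65.02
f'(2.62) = -51.40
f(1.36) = -16.14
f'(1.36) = -26.20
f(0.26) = 0.58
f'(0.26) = -4.20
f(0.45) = -0.58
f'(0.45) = -8.00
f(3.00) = -86.00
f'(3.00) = -59.00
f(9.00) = -800.00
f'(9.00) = -179.00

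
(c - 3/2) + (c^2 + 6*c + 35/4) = c^2 + 7*c + 29/4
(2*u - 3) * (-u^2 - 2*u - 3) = -2*u^3 - u^2 + 9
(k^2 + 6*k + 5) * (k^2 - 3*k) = k^4 + 3*k^3 - 13*k^2 - 15*k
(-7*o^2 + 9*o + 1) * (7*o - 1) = -49*o^3 + 70*o^2 - 2*o - 1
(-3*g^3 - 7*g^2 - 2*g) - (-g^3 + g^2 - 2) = -2*g^3 - 8*g^2 - 2*g + 2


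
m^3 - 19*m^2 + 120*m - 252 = (m - 7)*(m - 6)^2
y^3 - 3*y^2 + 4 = (y - 2)^2*(y + 1)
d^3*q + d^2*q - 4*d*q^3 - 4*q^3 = (d - 2*q)*(d + 2*q)*(d*q + q)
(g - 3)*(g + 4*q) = g^2 + 4*g*q - 3*g - 12*q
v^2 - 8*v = v*(v - 8)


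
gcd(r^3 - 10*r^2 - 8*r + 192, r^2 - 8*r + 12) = r - 6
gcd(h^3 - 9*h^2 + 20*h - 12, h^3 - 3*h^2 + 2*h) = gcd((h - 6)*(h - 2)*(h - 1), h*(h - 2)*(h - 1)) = h^2 - 3*h + 2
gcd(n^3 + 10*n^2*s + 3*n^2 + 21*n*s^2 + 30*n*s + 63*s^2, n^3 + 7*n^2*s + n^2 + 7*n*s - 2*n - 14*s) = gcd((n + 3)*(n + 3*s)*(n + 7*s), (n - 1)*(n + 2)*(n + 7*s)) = n + 7*s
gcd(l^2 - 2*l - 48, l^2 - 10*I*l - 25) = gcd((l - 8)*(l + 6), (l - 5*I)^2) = 1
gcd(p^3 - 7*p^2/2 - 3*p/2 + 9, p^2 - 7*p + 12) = p - 3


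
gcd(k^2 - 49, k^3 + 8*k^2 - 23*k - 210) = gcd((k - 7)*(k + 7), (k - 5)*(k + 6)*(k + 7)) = k + 7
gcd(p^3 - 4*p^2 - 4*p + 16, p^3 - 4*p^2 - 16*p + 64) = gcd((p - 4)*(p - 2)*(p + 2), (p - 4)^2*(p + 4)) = p - 4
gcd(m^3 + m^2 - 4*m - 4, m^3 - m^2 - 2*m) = m^2 - m - 2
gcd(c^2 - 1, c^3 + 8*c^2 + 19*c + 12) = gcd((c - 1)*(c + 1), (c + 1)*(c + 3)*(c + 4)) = c + 1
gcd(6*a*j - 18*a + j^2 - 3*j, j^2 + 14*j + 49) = 1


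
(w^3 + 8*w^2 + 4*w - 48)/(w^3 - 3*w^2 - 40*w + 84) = (w + 4)/(w - 7)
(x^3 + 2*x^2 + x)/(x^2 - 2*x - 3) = x*(x + 1)/(x - 3)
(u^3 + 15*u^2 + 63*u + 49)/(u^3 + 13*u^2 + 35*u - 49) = (u + 1)/(u - 1)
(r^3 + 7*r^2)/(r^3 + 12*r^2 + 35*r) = r/(r + 5)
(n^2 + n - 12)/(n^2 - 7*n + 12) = (n + 4)/(n - 4)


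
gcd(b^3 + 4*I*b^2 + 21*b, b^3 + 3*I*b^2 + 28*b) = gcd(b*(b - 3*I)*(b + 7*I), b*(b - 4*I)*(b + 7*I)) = b^2 + 7*I*b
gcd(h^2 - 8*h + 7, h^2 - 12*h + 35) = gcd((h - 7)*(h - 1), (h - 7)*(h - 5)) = h - 7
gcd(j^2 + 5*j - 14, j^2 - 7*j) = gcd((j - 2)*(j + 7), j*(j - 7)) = 1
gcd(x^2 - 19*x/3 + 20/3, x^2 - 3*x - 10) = x - 5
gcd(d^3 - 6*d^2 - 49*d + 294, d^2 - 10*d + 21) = d - 7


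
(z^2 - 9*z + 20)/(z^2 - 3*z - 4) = (z - 5)/(z + 1)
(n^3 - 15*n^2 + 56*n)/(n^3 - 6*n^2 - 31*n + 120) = n*(n - 7)/(n^2 + 2*n - 15)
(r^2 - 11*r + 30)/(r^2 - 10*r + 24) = (r - 5)/(r - 4)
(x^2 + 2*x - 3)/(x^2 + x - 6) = (x - 1)/(x - 2)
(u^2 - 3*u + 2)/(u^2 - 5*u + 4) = (u - 2)/(u - 4)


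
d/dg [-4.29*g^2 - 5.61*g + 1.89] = -8.58*g - 5.61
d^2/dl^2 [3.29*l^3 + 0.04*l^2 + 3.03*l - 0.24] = 19.74*l + 0.08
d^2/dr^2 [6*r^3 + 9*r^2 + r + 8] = 36*r + 18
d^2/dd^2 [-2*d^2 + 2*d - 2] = -4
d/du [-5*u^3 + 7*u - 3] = 7 - 15*u^2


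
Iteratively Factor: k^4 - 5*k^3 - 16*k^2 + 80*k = (k - 5)*(k^3 - 16*k) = (k - 5)*(k - 4)*(k^2 + 4*k) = k*(k - 5)*(k - 4)*(k + 4)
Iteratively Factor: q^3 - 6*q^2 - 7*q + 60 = (q - 5)*(q^2 - q - 12) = (q - 5)*(q - 4)*(q + 3)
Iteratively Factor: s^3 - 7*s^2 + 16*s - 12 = (s - 2)*(s^2 - 5*s + 6) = (s - 2)^2*(s - 3)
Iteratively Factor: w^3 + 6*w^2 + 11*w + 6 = (w + 1)*(w^2 + 5*w + 6) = (w + 1)*(w + 3)*(w + 2)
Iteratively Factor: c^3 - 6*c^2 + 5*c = (c)*(c^2 - 6*c + 5) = c*(c - 1)*(c - 5)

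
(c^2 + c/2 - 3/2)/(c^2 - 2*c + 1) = (c + 3/2)/(c - 1)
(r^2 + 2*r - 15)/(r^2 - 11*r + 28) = (r^2 + 2*r - 15)/(r^2 - 11*r + 28)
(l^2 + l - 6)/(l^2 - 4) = (l + 3)/(l + 2)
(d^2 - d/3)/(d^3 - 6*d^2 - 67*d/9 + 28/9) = 3*d/(3*d^2 - 17*d - 28)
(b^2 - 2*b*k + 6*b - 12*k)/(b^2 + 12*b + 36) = (b - 2*k)/(b + 6)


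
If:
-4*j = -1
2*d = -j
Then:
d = -1/8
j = 1/4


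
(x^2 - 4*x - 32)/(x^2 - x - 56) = (x + 4)/(x + 7)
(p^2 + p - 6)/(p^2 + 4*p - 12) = (p + 3)/(p + 6)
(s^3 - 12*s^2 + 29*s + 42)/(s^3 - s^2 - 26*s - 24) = (s - 7)/(s + 4)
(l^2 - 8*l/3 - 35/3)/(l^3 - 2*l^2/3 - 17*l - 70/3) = 1/(l + 2)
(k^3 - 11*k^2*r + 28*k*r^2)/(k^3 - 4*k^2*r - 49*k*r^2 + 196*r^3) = k/(k + 7*r)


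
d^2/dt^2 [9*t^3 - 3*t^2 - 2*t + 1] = 54*t - 6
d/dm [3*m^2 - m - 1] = 6*m - 1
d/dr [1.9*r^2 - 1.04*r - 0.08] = 3.8*r - 1.04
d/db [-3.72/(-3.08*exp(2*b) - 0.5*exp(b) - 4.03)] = (-22.9152*exp(b) - 1.86)*exp(b)/(3.08*exp(2*b) + 0.5*exp(b) + 4.03)^2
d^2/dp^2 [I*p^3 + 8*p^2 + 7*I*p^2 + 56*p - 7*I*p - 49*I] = 6*I*p + 16 + 14*I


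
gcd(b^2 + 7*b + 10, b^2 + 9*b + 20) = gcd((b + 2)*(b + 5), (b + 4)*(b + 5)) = b + 5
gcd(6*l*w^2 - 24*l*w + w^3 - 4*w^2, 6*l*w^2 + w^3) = 6*l*w + w^2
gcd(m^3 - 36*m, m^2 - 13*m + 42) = m - 6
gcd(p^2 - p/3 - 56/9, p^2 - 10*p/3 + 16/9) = p - 8/3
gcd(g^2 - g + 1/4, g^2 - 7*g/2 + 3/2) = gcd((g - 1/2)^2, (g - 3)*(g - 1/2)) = g - 1/2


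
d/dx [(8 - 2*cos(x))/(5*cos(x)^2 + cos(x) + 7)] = 2*(5*sin(x)^2 + 40*cos(x) + 6)*sin(x)/(5*cos(x)^2 + cos(x) + 7)^2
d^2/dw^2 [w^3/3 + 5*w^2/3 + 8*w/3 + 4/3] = 2*w + 10/3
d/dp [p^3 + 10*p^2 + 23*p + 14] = 3*p^2 + 20*p + 23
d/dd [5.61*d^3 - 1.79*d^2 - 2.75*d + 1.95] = 16.83*d^2 - 3.58*d - 2.75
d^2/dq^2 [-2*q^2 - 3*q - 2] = -4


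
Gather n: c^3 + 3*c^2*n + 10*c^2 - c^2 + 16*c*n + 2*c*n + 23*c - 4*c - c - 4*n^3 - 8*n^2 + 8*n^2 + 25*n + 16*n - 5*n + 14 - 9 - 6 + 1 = c^3 + 9*c^2 + 18*c - 4*n^3 + n*(3*c^2 + 18*c + 36)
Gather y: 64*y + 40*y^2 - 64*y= 40*y^2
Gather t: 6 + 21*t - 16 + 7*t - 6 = 28*t - 16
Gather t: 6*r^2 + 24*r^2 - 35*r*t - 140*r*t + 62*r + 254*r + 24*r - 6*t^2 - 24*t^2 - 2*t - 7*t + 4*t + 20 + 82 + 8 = 30*r^2 + 340*r - 30*t^2 + t*(-175*r - 5) + 110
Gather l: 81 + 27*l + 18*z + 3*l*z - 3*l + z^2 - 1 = l*(3*z + 24) + z^2 + 18*z + 80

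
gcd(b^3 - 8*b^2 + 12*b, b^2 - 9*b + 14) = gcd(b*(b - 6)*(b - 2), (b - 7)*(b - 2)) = b - 2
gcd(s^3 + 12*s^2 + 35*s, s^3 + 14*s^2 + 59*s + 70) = s^2 + 12*s + 35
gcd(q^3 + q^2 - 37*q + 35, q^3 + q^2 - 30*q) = q - 5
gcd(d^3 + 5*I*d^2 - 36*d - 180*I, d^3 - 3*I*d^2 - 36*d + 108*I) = d^2 - 36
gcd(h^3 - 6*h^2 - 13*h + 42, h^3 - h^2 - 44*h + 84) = h - 2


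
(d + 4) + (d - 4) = 2*d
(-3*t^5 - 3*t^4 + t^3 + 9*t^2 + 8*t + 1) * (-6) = 18*t^5 + 18*t^4 - 6*t^3 - 54*t^2 - 48*t - 6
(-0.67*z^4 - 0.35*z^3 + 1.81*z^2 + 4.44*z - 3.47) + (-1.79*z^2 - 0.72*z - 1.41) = -0.67*z^4 - 0.35*z^3 + 0.02*z^2 + 3.72*z - 4.88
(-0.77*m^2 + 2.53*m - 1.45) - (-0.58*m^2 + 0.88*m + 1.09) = -0.19*m^2 + 1.65*m - 2.54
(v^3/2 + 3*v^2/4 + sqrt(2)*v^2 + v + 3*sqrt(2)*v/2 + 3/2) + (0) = v^3/2 + 3*v^2/4 + sqrt(2)*v^2 + v + 3*sqrt(2)*v/2 + 3/2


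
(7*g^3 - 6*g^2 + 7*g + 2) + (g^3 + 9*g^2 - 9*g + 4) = 8*g^3 + 3*g^2 - 2*g + 6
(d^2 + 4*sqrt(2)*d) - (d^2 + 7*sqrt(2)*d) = -3*sqrt(2)*d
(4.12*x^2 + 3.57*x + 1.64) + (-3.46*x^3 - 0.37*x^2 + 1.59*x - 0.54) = -3.46*x^3 + 3.75*x^2 + 5.16*x + 1.1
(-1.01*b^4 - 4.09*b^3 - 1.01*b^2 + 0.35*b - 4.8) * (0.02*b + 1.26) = -0.0202*b^5 - 1.3544*b^4 - 5.1736*b^3 - 1.2656*b^2 + 0.345*b - 6.048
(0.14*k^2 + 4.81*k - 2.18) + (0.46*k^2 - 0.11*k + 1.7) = 0.6*k^2 + 4.7*k - 0.48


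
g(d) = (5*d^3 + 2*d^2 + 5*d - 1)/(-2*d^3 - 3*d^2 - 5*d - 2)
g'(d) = (6*d^2 + 6*d + 5)*(5*d^3 + 2*d^2 + 5*d - 1)/(-2*d^3 - 3*d^2 - 5*d - 2)^2 + (15*d^2 + 4*d + 5)/(-2*d^3 - 3*d^2 - 5*d - 2)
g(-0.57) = -16.79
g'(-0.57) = -210.35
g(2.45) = -1.57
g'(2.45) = -0.28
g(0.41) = -0.37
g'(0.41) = -1.29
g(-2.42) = -3.46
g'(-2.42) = -0.26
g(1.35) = -1.13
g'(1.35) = -0.55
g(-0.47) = 32.62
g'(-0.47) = -1149.84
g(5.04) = -1.99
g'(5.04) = -0.09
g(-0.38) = 6.81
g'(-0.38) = -71.05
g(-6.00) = -2.95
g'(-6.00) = -0.07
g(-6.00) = -2.95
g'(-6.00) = -0.07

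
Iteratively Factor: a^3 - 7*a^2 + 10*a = (a)*(a^2 - 7*a + 10) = a*(a - 2)*(a - 5)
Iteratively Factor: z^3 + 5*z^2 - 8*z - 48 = (z - 3)*(z^2 + 8*z + 16) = (z - 3)*(z + 4)*(z + 4)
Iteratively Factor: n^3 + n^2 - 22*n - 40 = (n - 5)*(n^2 + 6*n + 8) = (n - 5)*(n + 4)*(n + 2)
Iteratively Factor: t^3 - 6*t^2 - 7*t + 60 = (t + 3)*(t^2 - 9*t + 20) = (t - 5)*(t + 3)*(t - 4)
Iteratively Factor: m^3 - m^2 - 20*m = (m)*(m^2 - m - 20) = m*(m - 5)*(m + 4)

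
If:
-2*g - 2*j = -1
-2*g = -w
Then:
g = w/2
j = 1/2 - w/2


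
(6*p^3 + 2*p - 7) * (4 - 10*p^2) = -60*p^5 + 4*p^3 + 70*p^2 + 8*p - 28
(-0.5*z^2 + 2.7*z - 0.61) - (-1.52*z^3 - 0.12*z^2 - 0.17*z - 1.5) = 1.52*z^3 - 0.38*z^2 + 2.87*z + 0.89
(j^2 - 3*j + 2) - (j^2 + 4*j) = 2 - 7*j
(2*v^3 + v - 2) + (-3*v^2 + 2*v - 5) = 2*v^3 - 3*v^2 + 3*v - 7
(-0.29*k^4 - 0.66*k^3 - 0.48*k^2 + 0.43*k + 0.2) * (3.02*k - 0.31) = -0.8758*k^5 - 1.9033*k^4 - 1.245*k^3 + 1.4474*k^2 + 0.4707*k - 0.062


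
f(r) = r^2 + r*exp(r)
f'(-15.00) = -30.00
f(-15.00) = 225.00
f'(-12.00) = -24.00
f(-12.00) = 144.00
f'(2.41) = 42.79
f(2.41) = 32.64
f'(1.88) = 22.63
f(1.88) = 15.85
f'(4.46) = 481.14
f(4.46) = 405.63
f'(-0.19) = 0.29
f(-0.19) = -0.12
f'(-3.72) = -7.51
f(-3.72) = 13.75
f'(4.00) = 280.99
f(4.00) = 234.39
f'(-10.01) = -20.02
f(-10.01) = 100.20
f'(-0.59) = -0.95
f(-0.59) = 0.02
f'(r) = r*exp(r) + 2*r + exp(r)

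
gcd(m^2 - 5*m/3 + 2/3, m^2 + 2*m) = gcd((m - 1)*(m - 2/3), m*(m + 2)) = 1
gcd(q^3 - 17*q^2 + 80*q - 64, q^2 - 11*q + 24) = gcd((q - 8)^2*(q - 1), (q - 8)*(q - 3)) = q - 8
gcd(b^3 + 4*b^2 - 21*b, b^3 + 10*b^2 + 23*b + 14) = b + 7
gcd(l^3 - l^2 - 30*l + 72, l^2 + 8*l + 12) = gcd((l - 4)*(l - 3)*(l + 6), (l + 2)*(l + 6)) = l + 6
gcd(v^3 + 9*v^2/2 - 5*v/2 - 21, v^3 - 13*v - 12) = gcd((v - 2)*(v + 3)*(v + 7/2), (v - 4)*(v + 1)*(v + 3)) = v + 3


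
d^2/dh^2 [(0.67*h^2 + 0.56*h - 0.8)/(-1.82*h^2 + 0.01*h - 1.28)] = (-3.734276*h^3 + 25.264512*h^2 + 7.740096*h - 5.936992)/(6.028568*h^6 - 0.099372*h^5 + 12.720162*h^4 - 0.139777*h^3 + 8.946048*h^2 - 0.049152*h + 2.097152)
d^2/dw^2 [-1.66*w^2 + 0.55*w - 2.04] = -3.32000000000000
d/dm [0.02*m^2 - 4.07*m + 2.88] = 0.04*m - 4.07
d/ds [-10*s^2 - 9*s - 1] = -20*s - 9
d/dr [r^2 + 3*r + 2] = 2*r + 3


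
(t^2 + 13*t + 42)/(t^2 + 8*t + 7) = (t + 6)/(t + 1)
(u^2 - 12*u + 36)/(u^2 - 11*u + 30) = (u - 6)/(u - 5)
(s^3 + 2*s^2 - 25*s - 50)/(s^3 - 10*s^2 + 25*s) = (s^2 + 7*s + 10)/(s*(s - 5))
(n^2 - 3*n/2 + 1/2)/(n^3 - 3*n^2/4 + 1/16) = 8*(n - 1)/(8*n^2 - 2*n - 1)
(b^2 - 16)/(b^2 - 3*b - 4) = (b + 4)/(b + 1)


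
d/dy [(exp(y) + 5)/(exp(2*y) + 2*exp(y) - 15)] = -exp(y)/(exp(2*y) - 6*exp(y) + 9)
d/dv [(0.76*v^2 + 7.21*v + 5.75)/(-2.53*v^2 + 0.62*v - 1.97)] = (18.7125*v^2 + 26.1006*v - 17.7687)/(6.4009*v^4 - 3.1372*v^3 + 10.3526*v^2 - 2.4428*v + 3.8809)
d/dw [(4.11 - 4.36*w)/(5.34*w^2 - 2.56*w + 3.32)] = (23.2824*w^2 - 43.8948*w - 3.9536)/(28.5156*w^4 - 27.3408*w^3 + 42.0112*w^2 - 16.9984*w + 11.0224)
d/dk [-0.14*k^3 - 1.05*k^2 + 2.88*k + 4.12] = -0.42*k^2 - 2.1*k + 2.88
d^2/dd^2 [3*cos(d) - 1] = -3*cos(d)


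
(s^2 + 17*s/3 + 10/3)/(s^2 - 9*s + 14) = (3*s^2 + 17*s + 10)/(3*(s^2 - 9*s + 14))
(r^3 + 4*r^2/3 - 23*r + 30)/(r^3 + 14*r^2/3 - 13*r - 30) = (3*r - 5)/(3*r + 5)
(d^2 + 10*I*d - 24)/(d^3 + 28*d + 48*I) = (d + 6*I)/(d^2 - 4*I*d + 12)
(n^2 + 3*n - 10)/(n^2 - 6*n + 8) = (n + 5)/(n - 4)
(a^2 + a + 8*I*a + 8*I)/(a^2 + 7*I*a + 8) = (a + 1)/(a - I)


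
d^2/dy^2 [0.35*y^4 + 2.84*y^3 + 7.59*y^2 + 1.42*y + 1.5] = 4.2*y^2 + 17.04*y + 15.18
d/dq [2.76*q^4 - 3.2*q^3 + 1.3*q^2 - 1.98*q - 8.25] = 11.04*q^3 - 9.6*q^2 + 2.6*q - 1.98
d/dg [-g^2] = -2*g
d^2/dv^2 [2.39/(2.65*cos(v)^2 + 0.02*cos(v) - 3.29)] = (-67.1351*(1 - cos(v)^2)^2 - 1.01336*cos(v)^3 - 116.917366*cos(v)^2 + 1.0777705*cos(v) + 0.1583375*cos(3*v) + 108.811442)/(2.65*cos(v)^2 + 0.02*cos(v) - 3.29)^3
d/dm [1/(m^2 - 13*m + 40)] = (13 - 2*m)/(m^2 - 13*m + 40)^2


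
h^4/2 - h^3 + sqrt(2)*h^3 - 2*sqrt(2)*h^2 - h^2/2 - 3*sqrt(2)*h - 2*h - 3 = (h/2 + 1/2)*(h - 3)*(h + sqrt(2))^2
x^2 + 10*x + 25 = (x + 5)^2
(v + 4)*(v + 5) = v^2 + 9*v + 20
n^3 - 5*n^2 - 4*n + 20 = (n - 5)*(n - 2)*(n + 2)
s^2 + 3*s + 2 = (s + 1)*(s + 2)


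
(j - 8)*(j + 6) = j^2 - 2*j - 48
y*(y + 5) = y^2 + 5*y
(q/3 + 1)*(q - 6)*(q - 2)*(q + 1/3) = q^4/3 - 14*q^3/9 - 41*q^2/9 + 32*q/3 + 4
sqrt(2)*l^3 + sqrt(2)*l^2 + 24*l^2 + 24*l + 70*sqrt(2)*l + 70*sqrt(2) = (l + 5*sqrt(2))*(l + 7*sqrt(2))*(sqrt(2)*l + sqrt(2))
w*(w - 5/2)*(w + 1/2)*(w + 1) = w^4 - w^3 - 13*w^2/4 - 5*w/4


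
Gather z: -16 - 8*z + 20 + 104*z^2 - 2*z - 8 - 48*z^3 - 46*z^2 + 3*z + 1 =-48*z^3 + 58*z^2 - 7*z - 3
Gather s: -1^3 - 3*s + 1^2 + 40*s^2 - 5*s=40*s^2 - 8*s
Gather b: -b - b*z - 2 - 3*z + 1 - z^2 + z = b*(-z - 1) - z^2 - 2*z - 1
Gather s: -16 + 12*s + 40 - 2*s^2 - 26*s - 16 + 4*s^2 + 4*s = 2*s^2 - 10*s + 8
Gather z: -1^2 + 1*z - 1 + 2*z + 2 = 3*z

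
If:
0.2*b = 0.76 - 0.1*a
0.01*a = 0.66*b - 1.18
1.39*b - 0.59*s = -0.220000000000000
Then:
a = 3.91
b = 1.85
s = 4.72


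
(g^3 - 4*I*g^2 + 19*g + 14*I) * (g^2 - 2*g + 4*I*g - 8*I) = g^5 - 2*g^4 + 35*g^3 - 70*g^2 + 90*I*g^2 - 56*g - 180*I*g + 112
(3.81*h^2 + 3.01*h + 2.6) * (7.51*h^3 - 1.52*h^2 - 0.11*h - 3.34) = 28.6131*h^5 + 16.8139*h^4 + 14.5317*h^3 - 17.0085*h^2 - 10.3394*h - 8.684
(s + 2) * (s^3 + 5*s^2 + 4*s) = s^4 + 7*s^3 + 14*s^2 + 8*s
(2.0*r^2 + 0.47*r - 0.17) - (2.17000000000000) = 2.0*r^2 + 0.47*r - 2.34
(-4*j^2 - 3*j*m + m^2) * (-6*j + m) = 24*j^3 + 14*j^2*m - 9*j*m^2 + m^3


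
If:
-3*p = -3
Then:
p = 1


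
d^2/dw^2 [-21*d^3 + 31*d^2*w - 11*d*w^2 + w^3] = -22*d + 6*w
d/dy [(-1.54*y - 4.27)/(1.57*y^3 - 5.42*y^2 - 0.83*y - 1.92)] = (4.8356*y^3 + 11.7649*y^2 - 46.2868*y - 0.587299999999999)/(2.4649*y^6 - 17.0188*y^5 + 26.7702*y^4 + 2.9684*y^3 + 21.5017*y^2 + 3.1872*y + 3.6864)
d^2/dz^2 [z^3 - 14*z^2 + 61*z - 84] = 6*z - 28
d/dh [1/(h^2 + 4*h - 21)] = 2*(-h - 2)/(h^2 + 4*h - 21)^2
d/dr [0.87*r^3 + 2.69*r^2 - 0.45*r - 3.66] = 2.61*r^2 + 5.38*r - 0.45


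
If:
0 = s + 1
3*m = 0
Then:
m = 0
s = -1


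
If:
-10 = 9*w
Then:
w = -10/9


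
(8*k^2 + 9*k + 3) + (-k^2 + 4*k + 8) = 7*k^2 + 13*k + 11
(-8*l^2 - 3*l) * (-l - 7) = 8*l^3 + 59*l^2 + 21*l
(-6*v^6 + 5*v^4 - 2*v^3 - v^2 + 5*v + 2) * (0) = 0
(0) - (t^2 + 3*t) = -t^2 - 3*t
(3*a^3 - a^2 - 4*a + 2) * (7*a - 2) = 21*a^4 - 13*a^3 - 26*a^2 + 22*a - 4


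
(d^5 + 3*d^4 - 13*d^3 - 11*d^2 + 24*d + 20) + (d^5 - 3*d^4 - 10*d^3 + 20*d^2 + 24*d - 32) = 2*d^5 - 23*d^3 + 9*d^2 + 48*d - 12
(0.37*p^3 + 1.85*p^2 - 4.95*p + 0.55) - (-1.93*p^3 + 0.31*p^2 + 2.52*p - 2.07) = 2.3*p^3 + 1.54*p^2 - 7.47*p + 2.62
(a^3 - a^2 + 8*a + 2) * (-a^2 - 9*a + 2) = -a^5 - 8*a^4 + 3*a^3 - 76*a^2 - 2*a + 4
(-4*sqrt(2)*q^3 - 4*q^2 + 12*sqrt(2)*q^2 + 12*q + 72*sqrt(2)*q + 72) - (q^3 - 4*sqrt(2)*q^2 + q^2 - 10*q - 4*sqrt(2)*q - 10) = -4*sqrt(2)*q^3 - q^3 - 5*q^2 + 16*sqrt(2)*q^2 + 22*q + 76*sqrt(2)*q + 82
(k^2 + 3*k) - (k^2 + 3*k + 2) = -2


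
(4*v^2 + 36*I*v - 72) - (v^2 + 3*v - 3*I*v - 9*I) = 3*v^2 - 3*v + 39*I*v - 72 + 9*I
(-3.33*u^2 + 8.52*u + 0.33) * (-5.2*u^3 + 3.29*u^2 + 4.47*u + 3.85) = 17.316*u^5 - 55.2597*u^4 + 11.4297*u^3 + 26.3496*u^2 + 34.2771*u + 1.2705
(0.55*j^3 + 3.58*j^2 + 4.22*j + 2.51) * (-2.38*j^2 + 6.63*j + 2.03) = -1.309*j^5 - 4.8739*j^4 + 14.8083*j^3 + 29.2722*j^2 + 25.2079*j + 5.0953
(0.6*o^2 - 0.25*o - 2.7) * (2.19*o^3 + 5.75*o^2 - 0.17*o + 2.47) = 1.314*o^5 + 2.9025*o^4 - 7.4525*o^3 - 14.0005*o^2 - 0.1585*o - 6.669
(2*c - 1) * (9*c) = 18*c^2 - 9*c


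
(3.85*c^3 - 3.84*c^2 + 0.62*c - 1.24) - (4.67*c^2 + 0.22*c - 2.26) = 3.85*c^3 - 8.51*c^2 + 0.4*c + 1.02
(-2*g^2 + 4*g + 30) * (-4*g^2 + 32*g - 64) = 8*g^4 - 80*g^3 + 136*g^2 + 704*g - 1920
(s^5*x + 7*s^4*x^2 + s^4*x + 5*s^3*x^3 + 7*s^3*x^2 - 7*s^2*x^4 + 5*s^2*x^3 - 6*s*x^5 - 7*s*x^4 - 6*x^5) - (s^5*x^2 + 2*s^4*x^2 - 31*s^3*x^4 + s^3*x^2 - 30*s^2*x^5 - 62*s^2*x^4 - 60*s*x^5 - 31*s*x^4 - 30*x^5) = -s^5*x^2 + s^5*x + 5*s^4*x^2 + s^4*x + 31*s^3*x^4 + 5*s^3*x^3 + 6*s^3*x^2 + 30*s^2*x^5 + 55*s^2*x^4 + 5*s^2*x^3 + 54*s*x^5 + 24*s*x^4 + 24*x^5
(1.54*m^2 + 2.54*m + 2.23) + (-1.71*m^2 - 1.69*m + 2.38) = -0.17*m^2 + 0.85*m + 4.61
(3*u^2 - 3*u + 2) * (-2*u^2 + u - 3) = -6*u^4 + 9*u^3 - 16*u^2 + 11*u - 6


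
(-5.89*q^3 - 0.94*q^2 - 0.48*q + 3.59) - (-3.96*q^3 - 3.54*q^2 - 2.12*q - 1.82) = -1.93*q^3 + 2.6*q^2 + 1.64*q + 5.41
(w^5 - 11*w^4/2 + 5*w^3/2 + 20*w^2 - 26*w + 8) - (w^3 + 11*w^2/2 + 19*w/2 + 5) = w^5 - 11*w^4/2 + 3*w^3/2 + 29*w^2/2 - 71*w/2 + 3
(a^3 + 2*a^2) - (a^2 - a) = a^3 + a^2 + a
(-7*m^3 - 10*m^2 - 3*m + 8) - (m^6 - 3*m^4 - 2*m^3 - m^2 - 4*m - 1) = -m^6 + 3*m^4 - 5*m^3 - 9*m^2 + m + 9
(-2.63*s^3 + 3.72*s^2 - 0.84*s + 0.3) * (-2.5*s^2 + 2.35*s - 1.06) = 6.575*s^5 - 15.4805*s^4 + 13.6298*s^3 - 6.6672*s^2 + 1.5954*s - 0.318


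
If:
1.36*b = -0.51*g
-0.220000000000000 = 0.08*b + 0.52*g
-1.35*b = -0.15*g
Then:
No Solution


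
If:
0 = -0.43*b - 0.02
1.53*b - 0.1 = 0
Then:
No Solution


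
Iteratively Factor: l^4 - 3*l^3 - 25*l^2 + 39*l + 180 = (l + 3)*(l^3 - 6*l^2 - 7*l + 60) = (l + 3)^2*(l^2 - 9*l + 20) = (l - 5)*(l + 3)^2*(l - 4)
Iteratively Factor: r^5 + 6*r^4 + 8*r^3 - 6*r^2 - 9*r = (r + 1)*(r^4 + 5*r^3 + 3*r^2 - 9*r) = r*(r + 1)*(r^3 + 5*r^2 + 3*r - 9) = r*(r - 1)*(r + 1)*(r^2 + 6*r + 9) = r*(r - 1)*(r + 1)*(r + 3)*(r + 3)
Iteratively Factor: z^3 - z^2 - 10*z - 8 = (z + 2)*(z^2 - 3*z - 4) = (z - 4)*(z + 2)*(z + 1)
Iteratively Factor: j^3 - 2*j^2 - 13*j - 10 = (j + 1)*(j^2 - 3*j - 10) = (j + 1)*(j + 2)*(j - 5)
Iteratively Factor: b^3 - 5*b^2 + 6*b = (b - 3)*(b^2 - 2*b) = b*(b - 3)*(b - 2)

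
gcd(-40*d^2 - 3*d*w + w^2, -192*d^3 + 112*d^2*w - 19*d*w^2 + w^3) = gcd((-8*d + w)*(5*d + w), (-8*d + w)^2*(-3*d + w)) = -8*d + w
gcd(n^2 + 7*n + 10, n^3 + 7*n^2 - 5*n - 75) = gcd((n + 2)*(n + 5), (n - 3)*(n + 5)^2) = n + 5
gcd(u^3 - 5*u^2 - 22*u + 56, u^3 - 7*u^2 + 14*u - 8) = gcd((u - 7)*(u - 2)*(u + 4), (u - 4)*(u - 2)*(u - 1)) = u - 2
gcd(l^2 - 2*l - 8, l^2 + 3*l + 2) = l + 2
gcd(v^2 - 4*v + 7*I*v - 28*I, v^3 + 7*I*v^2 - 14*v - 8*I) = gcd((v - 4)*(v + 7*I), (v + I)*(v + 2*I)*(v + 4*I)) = 1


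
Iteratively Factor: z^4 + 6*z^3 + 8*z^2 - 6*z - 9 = (z - 1)*(z^3 + 7*z^2 + 15*z + 9) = (z - 1)*(z + 1)*(z^2 + 6*z + 9) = (z - 1)*(z + 1)*(z + 3)*(z + 3)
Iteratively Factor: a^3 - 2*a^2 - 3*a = (a - 3)*(a^2 + a) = (a - 3)*(a + 1)*(a)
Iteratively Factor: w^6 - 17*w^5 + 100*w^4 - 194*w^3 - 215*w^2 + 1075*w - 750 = (w - 5)*(w^5 - 12*w^4 + 40*w^3 + 6*w^2 - 185*w + 150) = (w - 5)^2*(w^4 - 7*w^3 + 5*w^2 + 31*w - 30) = (w - 5)^2*(w + 2)*(w^3 - 9*w^2 + 23*w - 15) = (w - 5)^2*(w - 1)*(w + 2)*(w^2 - 8*w + 15) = (w - 5)^2*(w - 3)*(w - 1)*(w + 2)*(w - 5)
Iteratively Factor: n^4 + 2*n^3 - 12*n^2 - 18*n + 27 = (n - 1)*(n^3 + 3*n^2 - 9*n - 27) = (n - 1)*(n + 3)*(n^2 - 9) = (n - 3)*(n - 1)*(n + 3)*(n + 3)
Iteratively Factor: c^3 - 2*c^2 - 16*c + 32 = (c - 4)*(c^2 + 2*c - 8) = (c - 4)*(c - 2)*(c + 4)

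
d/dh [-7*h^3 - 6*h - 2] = -21*h^2 - 6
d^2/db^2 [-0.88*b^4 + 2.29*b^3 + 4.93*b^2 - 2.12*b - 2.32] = -10.56*b^2 + 13.74*b + 9.86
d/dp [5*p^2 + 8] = 10*p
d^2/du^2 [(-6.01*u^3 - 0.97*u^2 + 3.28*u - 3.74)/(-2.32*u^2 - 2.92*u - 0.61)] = (-5.6843418860808e-14*u^5 - 1.70530256582424e-13*u^4 + 37.0257439999999*u^3 + 176.774664*u^2 + 193.286598*u + 65.598322)/(12.487168*u^6 + 47.149824*u^5 + 69.193536*u^4 + 49.691392*u^3 + 18.193128*u^2 + 3.259596*u + 0.226981)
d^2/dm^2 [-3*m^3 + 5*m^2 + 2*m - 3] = 10 - 18*m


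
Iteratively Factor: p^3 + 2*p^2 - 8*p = (p + 4)*(p^2 - 2*p) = (p - 2)*(p + 4)*(p)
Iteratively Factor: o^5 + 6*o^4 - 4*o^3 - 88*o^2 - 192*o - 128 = (o + 2)*(o^4 + 4*o^3 - 12*o^2 - 64*o - 64) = (o + 2)*(o + 4)*(o^3 - 12*o - 16) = (o + 2)^2*(o + 4)*(o^2 - 2*o - 8) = (o - 4)*(o + 2)^2*(o + 4)*(o + 2)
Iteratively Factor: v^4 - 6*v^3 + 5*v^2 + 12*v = (v)*(v^3 - 6*v^2 + 5*v + 12) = v*(v - 3)*(v^2 - 3*v - 4) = v*(v - 3)*(v + 1)*(v - 4)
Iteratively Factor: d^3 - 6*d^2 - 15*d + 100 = (d - 5)*(d^2 - d - 20) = (d - 5)^2*(d + 4)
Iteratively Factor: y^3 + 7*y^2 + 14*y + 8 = (y + 2)*(y^2 + 5*y + 4) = (y + 2)*(y + 4)*(y + 1)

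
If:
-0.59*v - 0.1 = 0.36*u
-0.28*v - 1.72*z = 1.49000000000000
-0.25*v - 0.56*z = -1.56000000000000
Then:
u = -21.38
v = 12.88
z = -2.96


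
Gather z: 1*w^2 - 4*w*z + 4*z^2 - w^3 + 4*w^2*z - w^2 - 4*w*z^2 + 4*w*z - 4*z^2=-w^3 + 4*w^2*z - 4*w*z^2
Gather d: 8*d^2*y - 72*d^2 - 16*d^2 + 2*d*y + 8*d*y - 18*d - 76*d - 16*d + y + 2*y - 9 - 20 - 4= d^2*(8*y - 88) + d*(10*y - 110) + 3*y - 33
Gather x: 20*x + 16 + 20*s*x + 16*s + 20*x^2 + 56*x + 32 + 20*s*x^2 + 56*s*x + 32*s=48*s + x^2*(20*s + 20) + x*(76*s + 76) + 48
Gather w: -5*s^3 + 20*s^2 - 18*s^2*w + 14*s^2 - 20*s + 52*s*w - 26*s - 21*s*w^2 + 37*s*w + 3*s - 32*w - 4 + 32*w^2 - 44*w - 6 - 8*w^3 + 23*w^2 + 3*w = -5*s^3 + 34*s^2 - 43*s - 8*w^3 + w^2*(55 - 21*s) + w*(-18*s^2 + 89*s - 73) - 10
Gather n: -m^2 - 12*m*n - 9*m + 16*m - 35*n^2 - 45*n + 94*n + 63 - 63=-m^2 + 7*m - 35*n^2 + n*(49 - 12*m)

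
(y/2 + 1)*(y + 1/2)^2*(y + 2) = y^4/2 + 5*y^3/2 + 33*y^2/8 + 5*y/2 + 1/2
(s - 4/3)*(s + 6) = s^2 + 14*s/3 - 8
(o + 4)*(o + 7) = o^2 + 11*o + 28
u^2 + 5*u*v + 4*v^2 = (u + v)*(u + 4*v)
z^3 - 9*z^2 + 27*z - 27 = (z - 3)^3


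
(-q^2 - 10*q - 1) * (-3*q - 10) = 3*q^3 + 40*q^2 + 103*q + 10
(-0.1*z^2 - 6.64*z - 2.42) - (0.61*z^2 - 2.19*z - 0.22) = -0.71*z^2 - 4.45*z - 2.2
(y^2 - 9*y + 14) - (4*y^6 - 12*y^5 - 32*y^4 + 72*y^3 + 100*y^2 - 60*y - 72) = -4*y^6 + 12*y^5 + 32*y^4 - 72*y^3 - 99*y^2 + 51*y + 86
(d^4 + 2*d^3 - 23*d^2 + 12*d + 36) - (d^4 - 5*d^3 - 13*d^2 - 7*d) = 7*d^3 - 10*d^2 + 19*d + 36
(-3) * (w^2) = -3*w^2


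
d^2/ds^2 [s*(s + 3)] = 2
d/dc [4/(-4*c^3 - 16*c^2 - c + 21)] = 4*(12*c^2 + 32*c + 1)/(4*c^3 + 16*c^2 + c - 21)^2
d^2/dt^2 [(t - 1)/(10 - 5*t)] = -2/(5*(t - 2)^3)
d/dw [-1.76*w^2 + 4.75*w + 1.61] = 4.75 - 3.52*w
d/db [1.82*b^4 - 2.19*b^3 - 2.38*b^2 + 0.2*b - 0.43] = 7.28*b^3 - 6.57*b^2 - 4.76*b + 0.2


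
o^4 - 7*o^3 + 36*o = o*(o - 6)*(o - 3)*(o + 2)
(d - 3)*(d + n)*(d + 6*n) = d^3 + 7*d^2*n - 3*d^2 + 6*d*n^2 - 21*d*n - 18*n^2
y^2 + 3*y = y*(y + 3)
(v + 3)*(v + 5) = v^2 + 8*v + 15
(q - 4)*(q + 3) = q^2 - q - 12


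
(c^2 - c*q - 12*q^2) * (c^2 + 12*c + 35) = c^4 - c^3*q + 12*c^3 - 12*c^2*q^2 - 12*c^2*q + 35*c^2 - 144*c*q^2 - 35*c*q - 420*q^2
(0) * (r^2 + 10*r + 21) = 0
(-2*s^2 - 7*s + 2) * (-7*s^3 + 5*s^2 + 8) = 14*s^5 + 39*s^4 - 49*s^3 - 6*s^2 - 56*s + 16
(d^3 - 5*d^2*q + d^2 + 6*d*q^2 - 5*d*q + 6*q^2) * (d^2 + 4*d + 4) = d^5 - 5*d^4*q + 5*d^4 + 6*d^3*q^2 - 25*d^3*q + 8*d^3 + 30*d^2*q^2 - 40*d^2*q + 4*d^2 + 48*d*q^2 - 20*d*q + 24*q^2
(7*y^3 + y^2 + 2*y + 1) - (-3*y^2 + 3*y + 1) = 7*y^3 + 4*y^2 - y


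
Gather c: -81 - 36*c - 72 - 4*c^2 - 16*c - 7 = -4*c^2 - 52*c - 160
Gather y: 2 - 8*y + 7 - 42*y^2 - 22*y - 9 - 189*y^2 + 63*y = -231*y^2 + 33*y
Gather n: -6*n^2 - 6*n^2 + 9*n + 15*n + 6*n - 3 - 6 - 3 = -12*n^2 + 30*n - 12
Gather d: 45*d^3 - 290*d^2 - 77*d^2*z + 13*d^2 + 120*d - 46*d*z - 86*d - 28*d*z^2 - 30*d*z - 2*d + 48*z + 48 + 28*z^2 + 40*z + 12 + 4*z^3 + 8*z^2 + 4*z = 45*d^3 + d^2*(-77*z - 277) + d*(-28*z^2 - 76*z + 32) + 4*z^3 + 36*z^2 + 92*z + 60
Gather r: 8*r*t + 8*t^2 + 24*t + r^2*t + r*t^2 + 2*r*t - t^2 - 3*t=r^2*t + r*(t^2 + 10*t) + 7*t^2 + 21*t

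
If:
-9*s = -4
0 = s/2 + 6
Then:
No Solution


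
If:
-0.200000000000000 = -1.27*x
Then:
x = 0.16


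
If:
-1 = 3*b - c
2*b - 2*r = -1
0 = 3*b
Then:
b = 0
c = 1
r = 1/2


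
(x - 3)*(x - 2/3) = x^2 - 11*x/3 + 2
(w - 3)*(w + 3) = w^2 - 9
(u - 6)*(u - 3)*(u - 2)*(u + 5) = u^4 - 6*u^3 - 19*u^2 + 144*u - 180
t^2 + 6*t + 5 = (t + 1)*(t + 5)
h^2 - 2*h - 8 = (h - 4)*(h + 2)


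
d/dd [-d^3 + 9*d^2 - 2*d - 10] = -3*d^2 + 18*d - 2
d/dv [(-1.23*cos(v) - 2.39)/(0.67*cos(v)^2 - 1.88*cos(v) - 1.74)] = (-0.8241*cos(v)^2 - 3.2026*cos(v) + 2.353)*sin(v)/(0.4489*cos(v)^4 - 2.5192*cos(v)^3 + 1.2028*cos(v)^2 + 6.5424*cos(v) + 3.0276)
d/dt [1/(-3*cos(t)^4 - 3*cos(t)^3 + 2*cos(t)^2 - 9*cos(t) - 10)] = (-12*cos(t)^3 - 9*cos(t)^2 + 4*cos(t) - 9)*sin(t)/(3*cos(t)^4 + 3*cos(t)^3 - 2*cos(t)^2 + 9*cos(t) + 10)^2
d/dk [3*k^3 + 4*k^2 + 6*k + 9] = 9*k^2 + 8*k + 6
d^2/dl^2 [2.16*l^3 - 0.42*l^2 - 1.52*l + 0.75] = 12.96*l - 0.84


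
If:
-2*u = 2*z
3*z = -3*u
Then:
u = -z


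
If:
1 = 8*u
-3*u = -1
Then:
No Solution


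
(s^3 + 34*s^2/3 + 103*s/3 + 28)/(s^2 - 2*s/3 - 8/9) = 3*(3*s^3 + 34*s^2 + 103*s + 84)/(9*s^2 - 6*s - 8)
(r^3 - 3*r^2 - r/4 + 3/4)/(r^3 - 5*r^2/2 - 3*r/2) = (r - 1/2)/r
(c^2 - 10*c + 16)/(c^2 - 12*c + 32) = (c - 2)/(c - 4)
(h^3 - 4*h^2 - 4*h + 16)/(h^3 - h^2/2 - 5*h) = 2*(h^2 - 6*h + 8)/(h*(2*h - 5))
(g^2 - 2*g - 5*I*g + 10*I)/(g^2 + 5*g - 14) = (g - 5*I)/(g + 7)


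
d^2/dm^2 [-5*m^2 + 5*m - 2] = -10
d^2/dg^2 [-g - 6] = 0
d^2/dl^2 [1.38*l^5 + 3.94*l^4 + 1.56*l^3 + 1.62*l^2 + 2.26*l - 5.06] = 27.6*l^3 + 47.28*l^2 + 9.36*l + 3.24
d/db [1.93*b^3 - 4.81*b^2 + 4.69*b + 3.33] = 5.79*b^2 - 9.62*b + 4.69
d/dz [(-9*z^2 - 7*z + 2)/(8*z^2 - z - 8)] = (65*z^2 + 112*z + 58)/(64*z^4 - 16*z^3 - 127*z^2 + 16*z + 64)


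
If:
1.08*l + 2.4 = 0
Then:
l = -2.22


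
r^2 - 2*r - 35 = (r - 7)*(r + 5)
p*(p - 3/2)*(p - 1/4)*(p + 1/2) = p^4 - 5*p^3/4 - p^2/2 + 3*p/16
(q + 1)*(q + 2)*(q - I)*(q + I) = q^4 + 3*q^3 + 3*q^2 + 3*q + 2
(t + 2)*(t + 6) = t^2 + 8*t + 12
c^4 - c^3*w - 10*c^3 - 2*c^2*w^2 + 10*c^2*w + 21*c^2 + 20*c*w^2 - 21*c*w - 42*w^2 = (c - 7)*(c - 3)*(c - 2*w)*(c + w)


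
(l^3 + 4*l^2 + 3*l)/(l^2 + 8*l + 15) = l*(l + 1)/(l + 5)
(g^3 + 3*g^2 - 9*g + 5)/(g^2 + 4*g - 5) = g - 1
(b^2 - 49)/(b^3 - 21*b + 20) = (b^2 - 49)/(b^3 - 21*b + 20)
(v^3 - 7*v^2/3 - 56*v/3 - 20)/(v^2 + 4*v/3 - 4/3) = (3*v^2 - 13*v - 30)/(3*v - 2)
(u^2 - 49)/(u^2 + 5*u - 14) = (u - 7)/(u - 2)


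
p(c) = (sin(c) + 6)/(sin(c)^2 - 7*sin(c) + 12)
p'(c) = (-2*sin(c)*cos(c) + 7*cos(c))*(sin(c) + 6)/(sin(c)^2 - 7*sin(c) + 12)^2 + cos(c)/(sin(c)^2 - 7*sin(c) + 12) = (-12*sin(c) + cos(c)^2 + 53)*cos(c)/(sin(c)^2 - 7*sin(c) + 12)^2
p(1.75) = 1.15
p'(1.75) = -0.20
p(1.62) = 1.17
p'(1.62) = -0.06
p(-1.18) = 0.26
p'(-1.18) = 0.07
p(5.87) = 0.37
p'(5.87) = 0.24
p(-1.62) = 0.25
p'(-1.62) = -0.01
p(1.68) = 1.16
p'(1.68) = -0.12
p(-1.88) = 0.26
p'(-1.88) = -0.05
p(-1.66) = 0.25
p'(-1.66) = -0.01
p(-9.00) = 0.37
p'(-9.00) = -0.24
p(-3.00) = 0.45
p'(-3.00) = -0.33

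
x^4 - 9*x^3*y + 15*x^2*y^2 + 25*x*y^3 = x*(x - 5*y)^2*(x + y)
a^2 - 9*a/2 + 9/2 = (a - 3)*(a - 3/2)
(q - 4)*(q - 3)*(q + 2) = q^3 - 5*q^2 - 2*q + 24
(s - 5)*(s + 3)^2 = s^3 + s^2 - 21*s - 45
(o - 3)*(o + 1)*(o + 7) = o^3 + 5*o^2 - 17*o - 21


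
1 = 1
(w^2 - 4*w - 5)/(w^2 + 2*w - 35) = (w + 1)/(w + 7)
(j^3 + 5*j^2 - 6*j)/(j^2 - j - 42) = j*(j - 1)/(j - 7)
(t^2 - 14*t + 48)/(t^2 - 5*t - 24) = (t - 6)/(t + 3)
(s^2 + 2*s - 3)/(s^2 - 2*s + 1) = (s + 3)/(s - 1)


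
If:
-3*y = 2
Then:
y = -2/3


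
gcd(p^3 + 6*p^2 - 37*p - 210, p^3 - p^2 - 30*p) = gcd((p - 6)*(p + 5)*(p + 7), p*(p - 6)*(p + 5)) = p^2 - p - 30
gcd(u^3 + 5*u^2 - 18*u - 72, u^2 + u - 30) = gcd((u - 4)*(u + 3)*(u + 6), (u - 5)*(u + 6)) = u + 6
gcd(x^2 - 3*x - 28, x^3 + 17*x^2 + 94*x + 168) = x + 4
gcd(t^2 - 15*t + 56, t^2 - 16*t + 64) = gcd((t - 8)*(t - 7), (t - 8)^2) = t - 8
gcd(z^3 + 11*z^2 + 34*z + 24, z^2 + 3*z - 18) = z + 6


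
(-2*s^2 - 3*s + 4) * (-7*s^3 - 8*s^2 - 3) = 14*s^5 + 37*s^4 - 4*s^3 - 26*s^2 + 9*s - 12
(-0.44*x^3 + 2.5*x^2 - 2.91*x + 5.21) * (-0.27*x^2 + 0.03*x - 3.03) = 0.1188*x^5 - 0.6882*x^4 + 2.1939*x^3 - 9.069*x^2 + 8.9736*x - 15.7863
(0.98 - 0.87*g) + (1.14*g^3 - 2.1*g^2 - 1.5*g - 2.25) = 1.14*g^3 - 2.1*g^2 - 2.37*g - 1.27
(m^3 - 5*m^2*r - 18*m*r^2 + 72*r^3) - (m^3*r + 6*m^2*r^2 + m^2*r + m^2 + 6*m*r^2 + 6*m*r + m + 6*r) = -m^3*r + m^3 - 6*m^2*r^2 - 6*m^2*r - m^2 - 24*m*r^2 - 6*m*r - m + 72*r^3 - 6*r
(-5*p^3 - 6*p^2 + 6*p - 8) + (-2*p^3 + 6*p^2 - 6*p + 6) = -7*p^3 - 2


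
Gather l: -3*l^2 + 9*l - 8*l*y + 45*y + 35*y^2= -3*l^2 + l*(9 - 8*y) + 35*y^2 + 45*y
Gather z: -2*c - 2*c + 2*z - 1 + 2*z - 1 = -4*c + 4*z - 2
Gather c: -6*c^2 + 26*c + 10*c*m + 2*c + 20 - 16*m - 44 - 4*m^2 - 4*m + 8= -6*c^2 + c*(10*m + 28) - 4*m^2 - 20*m - 16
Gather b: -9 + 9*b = 9*b - 9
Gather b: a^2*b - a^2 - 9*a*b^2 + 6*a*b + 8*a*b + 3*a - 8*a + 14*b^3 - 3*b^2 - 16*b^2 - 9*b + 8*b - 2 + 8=-a^2 - 5*a + 14*b^3 + b^2*(-9*a - 19) + b*(a^2 + 14*a - 1) + 6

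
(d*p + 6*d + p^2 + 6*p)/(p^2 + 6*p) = (d + p)/p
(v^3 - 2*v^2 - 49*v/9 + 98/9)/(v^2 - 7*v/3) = v + 1/3 - 14/(3*v)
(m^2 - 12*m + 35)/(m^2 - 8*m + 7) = (m - 5)/(m - 1)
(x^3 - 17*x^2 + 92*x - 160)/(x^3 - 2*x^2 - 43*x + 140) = (x - 8)/(x + 7)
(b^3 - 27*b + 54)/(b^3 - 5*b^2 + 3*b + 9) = (b + 6)/(b + 1)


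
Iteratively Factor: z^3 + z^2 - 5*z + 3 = (z - 1)*(z^2 + 2*z - 3) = (z - 1)^2*(z + 3)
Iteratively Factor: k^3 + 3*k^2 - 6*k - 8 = (k + 1)*(k^2 + 2*k - 8) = (k - 2)*(k + 1)*(k + 4)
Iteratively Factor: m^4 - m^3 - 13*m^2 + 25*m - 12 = (m - 3)*(m^3 + 2*m^2 - 7*m + 4) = (m - 3)*(m - 1)*(m^2 + 3*m - 4) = (m - 3)*(m - 1)^2*(m + 4)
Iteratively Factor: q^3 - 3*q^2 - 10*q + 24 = (q - 4)*(q^2 + q - 6) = (q - 4)*(q + 3)*(q - 2)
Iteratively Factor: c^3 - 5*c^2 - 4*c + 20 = (c + 2)*(c^2 - 7*c + 10) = (c - 5)*(c + 2)*(c - 2)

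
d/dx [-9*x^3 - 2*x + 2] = -27*x^2 - 2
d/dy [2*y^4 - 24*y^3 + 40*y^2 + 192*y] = 8*y^3 - 72*y^2 + 80*y + 192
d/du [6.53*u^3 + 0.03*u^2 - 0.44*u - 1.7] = 19.59*u^2 + 0.06*u - 0.44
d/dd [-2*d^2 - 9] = -4*d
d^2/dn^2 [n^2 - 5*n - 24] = 2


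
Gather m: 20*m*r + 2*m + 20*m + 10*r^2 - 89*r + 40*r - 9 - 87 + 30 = m*(20*r + 22) + 10*r^2 - 49*r - 66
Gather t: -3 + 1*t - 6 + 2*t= 3*t - 9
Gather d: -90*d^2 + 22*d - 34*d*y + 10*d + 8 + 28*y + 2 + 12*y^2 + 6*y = -90*d^2 + d*(32 - 34*y) + 12*y^2 + 34*y + 10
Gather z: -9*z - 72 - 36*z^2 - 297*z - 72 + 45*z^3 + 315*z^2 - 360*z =45*z^3 + 279*z^2 - 666*z - 144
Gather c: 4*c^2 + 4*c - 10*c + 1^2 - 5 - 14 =4*c^2 - 6*c - 18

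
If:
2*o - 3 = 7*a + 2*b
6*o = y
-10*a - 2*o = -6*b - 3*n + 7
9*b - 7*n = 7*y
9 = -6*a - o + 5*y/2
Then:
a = -2774/4787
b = 4417/4787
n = -5652/4787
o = 3777/9574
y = 11331/4787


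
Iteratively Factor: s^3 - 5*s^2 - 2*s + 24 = (s - 3)*(s^2 - 2*s - 8) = (s - 4)*(s - 3)*(s + 2)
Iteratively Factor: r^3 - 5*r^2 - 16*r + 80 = (r - 4)*(r^2 - r - 20) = (r - 4)*(r + 4)*(r - 5)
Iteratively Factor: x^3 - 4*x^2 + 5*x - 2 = (x - 1)*(x^2 - 3*x + 2) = (x - 1)^2*(x - 2)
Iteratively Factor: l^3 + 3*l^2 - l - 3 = (l - 1)*(l^2 + 4*l + 3) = (l - 1)*(l + 3)*(l + 1)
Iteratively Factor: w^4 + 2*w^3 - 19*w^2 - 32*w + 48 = (w - 1)*(w^3 + 3*w^2 - 16*w - 48) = (w - 1)*(w + 4)*(w^2 - w - 12) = (w - 4)*(w - 1)*(w + 4)*(w + 3)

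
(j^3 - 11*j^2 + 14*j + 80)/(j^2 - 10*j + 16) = (j^2 - 3*j - 10)/(j - 2)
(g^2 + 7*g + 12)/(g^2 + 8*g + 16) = (g + 3)/(g + 4)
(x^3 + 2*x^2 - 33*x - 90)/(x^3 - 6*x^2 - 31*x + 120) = (x^2 - 3*x - 18)/(x^2 - 11*x + 24)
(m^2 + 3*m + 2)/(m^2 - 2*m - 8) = (m + 1)/(m - 4)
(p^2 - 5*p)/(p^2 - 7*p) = (p - 5)/(p - 7)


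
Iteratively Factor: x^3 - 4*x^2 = (x)*(x^2 - 4*x) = x*(x - 4)*(x)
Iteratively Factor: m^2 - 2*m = (m)*(m - 2)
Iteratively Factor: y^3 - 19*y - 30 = (y + 2)*(y^2 - 2*y - 15) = (y - 5)*(y + 2)*(y + 3)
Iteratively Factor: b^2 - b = (b)*(b - 1)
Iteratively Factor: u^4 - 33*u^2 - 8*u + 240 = (u - 3)*(u^3 + 3*u^2 - 24*u - 80) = (u - 3)*(u + 4)*(u^2 - u - 20) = (u - 3)*(u + 4)^2*(u - 5)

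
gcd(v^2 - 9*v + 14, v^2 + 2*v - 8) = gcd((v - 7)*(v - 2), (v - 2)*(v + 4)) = v - 2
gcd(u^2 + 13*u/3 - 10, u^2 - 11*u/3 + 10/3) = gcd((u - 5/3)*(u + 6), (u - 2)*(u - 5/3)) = u - 5/3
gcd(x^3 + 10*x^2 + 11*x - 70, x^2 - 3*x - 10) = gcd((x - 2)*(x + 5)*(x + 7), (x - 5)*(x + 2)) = 1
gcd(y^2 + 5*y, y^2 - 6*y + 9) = 1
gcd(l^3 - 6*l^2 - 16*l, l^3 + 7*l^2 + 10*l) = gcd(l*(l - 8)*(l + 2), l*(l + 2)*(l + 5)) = l^2 + 2*l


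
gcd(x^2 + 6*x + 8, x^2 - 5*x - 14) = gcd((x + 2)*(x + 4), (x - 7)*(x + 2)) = x + 2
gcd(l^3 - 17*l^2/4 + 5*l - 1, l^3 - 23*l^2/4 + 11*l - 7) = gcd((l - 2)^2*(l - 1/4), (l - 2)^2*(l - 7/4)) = l^2 - 4*l + 4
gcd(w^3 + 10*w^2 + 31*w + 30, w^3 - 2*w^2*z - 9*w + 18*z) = w + 3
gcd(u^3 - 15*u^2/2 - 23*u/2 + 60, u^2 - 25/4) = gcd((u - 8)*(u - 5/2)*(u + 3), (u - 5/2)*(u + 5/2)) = u - 5/2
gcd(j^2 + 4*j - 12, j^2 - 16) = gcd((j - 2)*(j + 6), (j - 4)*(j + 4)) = 1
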